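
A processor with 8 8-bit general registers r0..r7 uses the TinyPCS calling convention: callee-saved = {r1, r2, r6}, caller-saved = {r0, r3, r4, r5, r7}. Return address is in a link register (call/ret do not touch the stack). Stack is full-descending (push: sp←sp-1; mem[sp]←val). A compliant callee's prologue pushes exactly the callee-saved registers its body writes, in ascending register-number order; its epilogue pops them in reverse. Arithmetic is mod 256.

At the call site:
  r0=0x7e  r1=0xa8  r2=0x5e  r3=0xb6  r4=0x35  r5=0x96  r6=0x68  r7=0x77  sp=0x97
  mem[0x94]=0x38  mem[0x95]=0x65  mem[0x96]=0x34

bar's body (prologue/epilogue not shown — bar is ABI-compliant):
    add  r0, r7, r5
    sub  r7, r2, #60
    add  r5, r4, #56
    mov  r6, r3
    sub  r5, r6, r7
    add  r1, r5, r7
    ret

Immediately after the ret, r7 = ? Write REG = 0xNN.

prologue: push r1 -> mem[0x96]=0xa8, sp=0x96
prologue: push r6 -> mem[0x95]=0x68, sp=0x95
body[0] add  r0, r7, r5 -> r0=0x0d
body[1] sub  r7, r2, #60 -> r7=0x22
body[2] add  r5, r4, #56 -> r5=0x6d
body[3] mov  r6, r3 -> r6=0xb6
body[4] sub  r5, r6, r7 -> r5=0x94
body[5] add  r1, r5, r7 -> r1=0xb6
epilogue: pop r6=0x68, sp=0x96
epilogue: pop r1=0xa8, sp=0x97
r7 is caller-saved -> body value

REG = 0x22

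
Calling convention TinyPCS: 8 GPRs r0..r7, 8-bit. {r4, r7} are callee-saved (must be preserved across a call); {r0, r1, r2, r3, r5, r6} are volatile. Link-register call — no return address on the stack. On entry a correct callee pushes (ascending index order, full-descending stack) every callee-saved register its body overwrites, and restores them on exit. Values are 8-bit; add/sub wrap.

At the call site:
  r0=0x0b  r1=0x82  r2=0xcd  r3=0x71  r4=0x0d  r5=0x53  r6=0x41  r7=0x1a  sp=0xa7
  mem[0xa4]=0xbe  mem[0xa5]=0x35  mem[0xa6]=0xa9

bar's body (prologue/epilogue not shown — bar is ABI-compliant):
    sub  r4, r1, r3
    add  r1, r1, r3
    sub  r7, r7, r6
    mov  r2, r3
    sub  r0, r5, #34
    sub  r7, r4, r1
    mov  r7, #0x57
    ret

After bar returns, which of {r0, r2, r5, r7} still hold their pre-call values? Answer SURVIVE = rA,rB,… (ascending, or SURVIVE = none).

SURVIVE = r5,r7

prologue: push r4 -> mem[0xa6]=0x0d, sp=0xa6
prologue: push r7 -> mem[0xa5]=0x1a, sp=0xa5
body[0] sub  r4, r1, r3 -> r4=0x11
body[1] add  r1, r1, r3 -> r1=0xf3
body[2] sub  r7, r7, r6 -> r7=0xd9
body[3] mov  r2, r3 -> r2=0x71
body[4] sub  r0, r5, #34 -> r0=0x31
body[5] sub  r7, r4, r1 -> r7=0x1e
body[6] mov  r7, #0x57 -> r7=0x57
epilogue: pop r7=0x1a, sp=0xa6
epilogue: pop r4=0x0d, sp=0xa7
r0: caller-saved, written=True
r2: caller-saved, written=True
r5: caller-saved, written=False
r7: callee-saved, written=True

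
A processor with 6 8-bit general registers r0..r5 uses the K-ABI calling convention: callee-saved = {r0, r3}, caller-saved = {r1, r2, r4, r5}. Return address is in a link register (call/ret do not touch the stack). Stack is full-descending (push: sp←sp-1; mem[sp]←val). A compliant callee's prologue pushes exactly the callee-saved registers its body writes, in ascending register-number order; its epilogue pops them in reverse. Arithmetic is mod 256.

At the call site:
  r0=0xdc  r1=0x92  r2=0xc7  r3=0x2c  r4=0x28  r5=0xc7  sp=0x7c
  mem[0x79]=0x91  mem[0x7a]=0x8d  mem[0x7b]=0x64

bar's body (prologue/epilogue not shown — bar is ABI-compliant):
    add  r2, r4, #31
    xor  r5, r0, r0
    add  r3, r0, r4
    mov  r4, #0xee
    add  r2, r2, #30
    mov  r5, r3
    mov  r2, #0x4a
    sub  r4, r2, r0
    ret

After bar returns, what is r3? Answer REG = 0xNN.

prologue: push r3 → mem[0x7b]=0x2c, sp=0x7b
body[0] add  r2, r4, #31 → r2=0x47
body[1] xor  r5, r0, r0 → r5=0x00
body[2] add  r3, r0, r4 → r3=0x04
body[3] mov  r4, #0xee → r4=0xee
body[4] add  r2, r2, #30 → r2=0x65
body[5] mov  r5, r3 → r5=0x04
body[6] mov  r2, #0x4a → r2=0x4a
body[7] sub  r4, r2, r0 → r4=0x6e
epilogue: pop r3=0x2c, sp=0x7c
r3 is callee-saved → restored

REG = 0x2c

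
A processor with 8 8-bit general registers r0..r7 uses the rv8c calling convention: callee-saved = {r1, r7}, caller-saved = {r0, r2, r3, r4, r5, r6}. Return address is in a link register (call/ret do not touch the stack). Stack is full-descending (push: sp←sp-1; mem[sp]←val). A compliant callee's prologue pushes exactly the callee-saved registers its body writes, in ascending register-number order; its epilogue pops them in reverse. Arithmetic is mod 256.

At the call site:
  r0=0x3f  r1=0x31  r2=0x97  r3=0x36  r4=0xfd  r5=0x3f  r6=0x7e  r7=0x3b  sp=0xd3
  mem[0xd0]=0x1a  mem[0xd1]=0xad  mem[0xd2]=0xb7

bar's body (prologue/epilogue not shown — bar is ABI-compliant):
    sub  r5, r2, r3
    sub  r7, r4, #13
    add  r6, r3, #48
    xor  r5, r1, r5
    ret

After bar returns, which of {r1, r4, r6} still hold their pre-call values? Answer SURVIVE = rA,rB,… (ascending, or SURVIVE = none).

SURVIVE = r1,r4

prologue: push r7 → mem[0xd2]=0x3b, sp=0xd2
body[0] sub  r5, r2, r3 → r5=0x61
body[1] sub  r7, r4, #13 → r7=0xf0
body[2] add  r6, r3, #48 → r6=0x66
body[3] xor  r5, r1, r5 → r5=0x50
epilogue: pop r7=0x3b, sp=0xd3
r1: callee-saved, written=False
r4: caller-saved, written=False
r6: caller-saved, written=True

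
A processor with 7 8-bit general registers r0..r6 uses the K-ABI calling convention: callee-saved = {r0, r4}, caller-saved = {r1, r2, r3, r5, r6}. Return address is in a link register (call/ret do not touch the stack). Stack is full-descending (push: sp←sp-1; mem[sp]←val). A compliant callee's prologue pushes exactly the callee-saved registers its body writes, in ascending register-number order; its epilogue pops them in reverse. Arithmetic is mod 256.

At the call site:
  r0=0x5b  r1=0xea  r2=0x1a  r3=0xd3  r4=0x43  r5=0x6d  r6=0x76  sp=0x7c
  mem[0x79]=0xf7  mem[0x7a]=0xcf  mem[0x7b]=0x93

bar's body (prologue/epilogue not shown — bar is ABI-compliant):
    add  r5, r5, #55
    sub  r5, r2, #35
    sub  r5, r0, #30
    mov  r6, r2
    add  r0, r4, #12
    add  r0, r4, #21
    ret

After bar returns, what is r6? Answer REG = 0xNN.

prologue: push r0 → mem[0x7b]=0x5b, sp=0x7b
body[0] add  r5, r5, #55 → r5=0xa4
body[1] sub  r5, r2, #35 → r5=0xf7
body[2] sub  r5, r0, #30 → r5=0x3d
body[3] mov  r6, r2 → r6=0x1a
body[4] add  r0, r4, #12 → r0=0x4f
body[5] add  r0, r4, #21 → r0=0x58
epilogue: pop r0=0x5b, sp=0x7c
r6 is caller-saved → body value

REG = 0x1a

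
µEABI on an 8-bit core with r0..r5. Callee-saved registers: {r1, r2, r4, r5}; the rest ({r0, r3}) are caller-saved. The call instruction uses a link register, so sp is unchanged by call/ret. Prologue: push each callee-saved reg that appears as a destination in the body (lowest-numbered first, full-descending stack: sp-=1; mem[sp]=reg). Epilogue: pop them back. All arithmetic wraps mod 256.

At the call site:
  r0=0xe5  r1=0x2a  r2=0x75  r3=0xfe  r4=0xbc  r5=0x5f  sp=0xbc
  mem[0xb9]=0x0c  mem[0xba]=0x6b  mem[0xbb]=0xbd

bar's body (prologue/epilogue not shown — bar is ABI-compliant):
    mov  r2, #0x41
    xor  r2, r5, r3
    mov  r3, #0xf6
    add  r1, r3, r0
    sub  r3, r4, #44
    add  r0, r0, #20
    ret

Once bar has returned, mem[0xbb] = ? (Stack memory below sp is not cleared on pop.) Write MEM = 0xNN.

MEM = 0x2a

prologue: push r1 → mem[0xbb]=0x2a, sp=0xbb
prologue: push r2 → mem[0xba]=0x75, sp=0xba
body[0] mov  r2, #0x41 → r2=0x41
body[1] xor  r2, r5, r3 → r2=0xa1
body[2] mov  r3, #0xf6 → r3=0xf6
body[3] add  r1, r3, r0 → r1=0xdb
body[4] sub  r3, r4, #44 → r3=0x90
body[5] add  r0, r0, #20 → r0=0xf9
epilogue: pop r2=0x75, sp=0xbb
epilogue: pop r1=0x2a, sp=0xbc
prologue pushed ['r1', 'r2'] at ['0xbb', '0xba']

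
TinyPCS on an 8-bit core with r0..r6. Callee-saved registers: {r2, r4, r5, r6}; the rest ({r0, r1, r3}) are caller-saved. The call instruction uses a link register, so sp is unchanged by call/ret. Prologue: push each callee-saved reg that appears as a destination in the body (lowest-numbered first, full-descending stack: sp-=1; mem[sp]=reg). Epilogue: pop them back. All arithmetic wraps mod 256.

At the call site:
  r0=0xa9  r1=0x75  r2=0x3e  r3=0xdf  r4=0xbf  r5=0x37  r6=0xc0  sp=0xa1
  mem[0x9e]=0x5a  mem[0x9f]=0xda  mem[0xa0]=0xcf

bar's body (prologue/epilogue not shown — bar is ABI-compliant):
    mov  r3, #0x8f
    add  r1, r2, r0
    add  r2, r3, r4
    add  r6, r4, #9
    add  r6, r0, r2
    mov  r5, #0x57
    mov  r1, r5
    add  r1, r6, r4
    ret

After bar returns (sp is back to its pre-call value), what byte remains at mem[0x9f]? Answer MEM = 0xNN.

prologue: push r2 -> mem[0xa0]=0x3e, sp=0xa0
prologue: push r5 -> mem[0x9f]=0x37, sp=0x9f
prologue: push r6 -> mem[0x9e]=0xc0, sp=0x9e
body[0] mov  r3, #0x8f -> r3=0x8f
body[1] add  r1, r2, r0 -> r1=0xe7
body[2] add  r2, r3, r4 -> r2=0x4e
body[3] add  r6, r4, #9 -> r6=0xc8
body[4] add  r6, r0, r2 -> r6=0xf7
body[5] mov  r5, #0x57 -> r5=0x57
body[6] mov  r1, r5 -> r1=0x57
body[7] add  r1, r6, r4 -> r1=0xb6
epilogue: pop r6=0xc0, sp=0x9f
epilogue: pop r5=0x37, sp=0xa0
epilogue: pop r2=0x3e, sp=0xa1
prologue pushed ['r2', 'r5', 'r6'] at ['0xa0', '0x9f', '0x9e']

MEM = 0x37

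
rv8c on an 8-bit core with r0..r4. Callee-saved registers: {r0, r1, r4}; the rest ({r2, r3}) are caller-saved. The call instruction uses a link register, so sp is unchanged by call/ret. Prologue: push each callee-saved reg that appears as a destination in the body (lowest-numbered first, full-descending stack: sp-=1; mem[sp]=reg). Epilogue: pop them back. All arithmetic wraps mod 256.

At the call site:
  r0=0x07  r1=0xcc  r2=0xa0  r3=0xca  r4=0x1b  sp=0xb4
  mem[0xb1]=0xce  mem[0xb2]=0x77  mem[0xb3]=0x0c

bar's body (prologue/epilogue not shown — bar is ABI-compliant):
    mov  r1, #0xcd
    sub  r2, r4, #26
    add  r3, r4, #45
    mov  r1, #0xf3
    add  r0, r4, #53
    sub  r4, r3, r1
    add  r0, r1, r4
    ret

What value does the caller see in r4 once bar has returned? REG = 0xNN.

prologue: push r0 → mem[0xb3]=0x07, sp=0xb3
prologue: push r1 → mem[0xb2]=0xcc, sp=0xb2
prologue: push r4 → mem[0xb1]=0x1b, sp=0xb1
body[0] mov  r1, #0xcd → r1=0xcd
body[1] sub  r2, r4, #26 → r2=0x01
body[2] add  r3, r4, #45 → r3=0x48
body[3] mov  r1, #0xf3 → r1=0xf3
body[4] add  r0, r4, #53 → r0=0x50
body[5] sub  r4, r3, r1 → r4=0x55
body[6] add  r0, r1, r4 → r0=0x48
epilogue: pop r4=0x1b, sp=0xb2
epilogue: pop r1=0xcc, sp=0xb3
epilogue: pop r0=0x07, sp=0xb4
r4 is callee-saved → restored

REG = 0x1b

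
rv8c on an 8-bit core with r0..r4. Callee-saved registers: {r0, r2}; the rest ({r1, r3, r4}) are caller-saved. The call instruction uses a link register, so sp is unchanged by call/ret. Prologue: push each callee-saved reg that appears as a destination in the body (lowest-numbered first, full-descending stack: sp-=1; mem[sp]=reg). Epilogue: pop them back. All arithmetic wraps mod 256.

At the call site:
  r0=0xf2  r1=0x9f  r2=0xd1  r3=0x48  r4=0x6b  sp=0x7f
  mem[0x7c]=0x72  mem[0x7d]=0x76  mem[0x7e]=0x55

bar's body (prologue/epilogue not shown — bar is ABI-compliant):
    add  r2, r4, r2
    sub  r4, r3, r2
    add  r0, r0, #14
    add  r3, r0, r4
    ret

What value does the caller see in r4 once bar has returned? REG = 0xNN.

prologue: push r0 -> mem[0x7e]=0xf2, sp=0x7e
prologue: push r2 -> mem[0x7d]=0xd1, sp=0x7d
body[0] add  r2, r4, r2 -> r2=0x3c
body[1] sub  r4, r3, r2 -> r4=0x0c
body[2] add  r0, r0, #14 -> r0=0x00
body[3] add  r3, r0, r4 -> r3=0x0c
epilogue: pop r2=0xd1, sp=0x7e
epilogue: pop r0=0xf2, sp=0x7f
r4 is caller-saved -> body value

REG = 0x0c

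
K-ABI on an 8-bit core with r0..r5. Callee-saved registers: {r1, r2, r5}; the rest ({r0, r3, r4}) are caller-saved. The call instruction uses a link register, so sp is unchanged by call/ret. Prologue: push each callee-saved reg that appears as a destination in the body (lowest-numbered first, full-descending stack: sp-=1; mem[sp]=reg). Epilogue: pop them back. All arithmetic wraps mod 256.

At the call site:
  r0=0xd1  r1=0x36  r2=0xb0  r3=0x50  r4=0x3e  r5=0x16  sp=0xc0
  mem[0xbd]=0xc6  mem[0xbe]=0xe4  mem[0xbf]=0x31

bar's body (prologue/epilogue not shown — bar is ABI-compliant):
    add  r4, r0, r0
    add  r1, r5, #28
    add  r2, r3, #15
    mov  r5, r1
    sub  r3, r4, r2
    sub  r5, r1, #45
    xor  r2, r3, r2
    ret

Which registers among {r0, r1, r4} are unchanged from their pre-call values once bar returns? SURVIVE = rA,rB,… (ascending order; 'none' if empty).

prologue: push r1 -> mem[0xbf]=0x36, sp=0xbf
prologue: push r2 -> mem[0xbe]=0xb0, sp=0xbe
prologue: push r5 -> mem[0xbd]=0x16, sp=0xbd
body[0] add  r4, r0, r0 -> r4=0xa2
body[1] add  r1, r5, #28 -> r1=0x32
body[2] add  r2, r3, #15 -> r2=0x5f
body[3] mov  r5, r1 -> r5=0x32
body[4] sub  r3, r4, r2 -> r3=0x43
body[5] sub  r5, r1, #45 -> r5=0x05
body[6] xor  r2, r3, r2 -> r2=0x1c
epilogue: pop r5=0x16, sp=0xbe
epilogue: pop r2=0xb0, sp=0xbf
epilogue: pop r1=0x36, sp=0xc0
r0: caller-saved, written=False
r1: callee-saved, written=True
r4: caller-saved, written=True

SURVIVE = r0,r1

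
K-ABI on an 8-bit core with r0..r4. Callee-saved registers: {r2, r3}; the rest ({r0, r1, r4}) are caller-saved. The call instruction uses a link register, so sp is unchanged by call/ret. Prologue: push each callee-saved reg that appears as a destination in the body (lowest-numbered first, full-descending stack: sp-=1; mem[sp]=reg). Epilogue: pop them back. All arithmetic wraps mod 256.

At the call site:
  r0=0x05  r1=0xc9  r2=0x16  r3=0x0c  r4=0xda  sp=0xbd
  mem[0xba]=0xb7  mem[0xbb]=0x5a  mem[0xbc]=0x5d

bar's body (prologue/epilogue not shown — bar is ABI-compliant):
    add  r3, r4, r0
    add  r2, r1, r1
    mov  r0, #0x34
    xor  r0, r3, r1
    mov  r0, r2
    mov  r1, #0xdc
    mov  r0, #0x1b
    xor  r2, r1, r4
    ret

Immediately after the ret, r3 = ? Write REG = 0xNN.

REG = 0x0c

prologue: push r2 → mem[0xbc]=0x16, sp=0xbc
prologue: push r3 → mem[0xbb]=0x0c, sp=0xbb
body[0] add  r3, r4, r0 → r3=0xdf
body[1] add  r2, r1, r1 → r2=0x92
body[2] mov  r0, #0x34 → r0=0x34
body[3] xor  r0, r3, r1 → r0=0x16
body[4] mov  r0, r2 → r0=0x92
body[5] mov  r1, #0xdc → r1=0xdc
body[6] mov  r0, #0x1b → r0=0x1b
body[7] xor  r2, r1, r4 → r2=0x06
epilogue: pop r3=0x0c, sp=0xbc
epilogue: pop r2=0x16, sp=0xbd
r3 is callee-saved → restored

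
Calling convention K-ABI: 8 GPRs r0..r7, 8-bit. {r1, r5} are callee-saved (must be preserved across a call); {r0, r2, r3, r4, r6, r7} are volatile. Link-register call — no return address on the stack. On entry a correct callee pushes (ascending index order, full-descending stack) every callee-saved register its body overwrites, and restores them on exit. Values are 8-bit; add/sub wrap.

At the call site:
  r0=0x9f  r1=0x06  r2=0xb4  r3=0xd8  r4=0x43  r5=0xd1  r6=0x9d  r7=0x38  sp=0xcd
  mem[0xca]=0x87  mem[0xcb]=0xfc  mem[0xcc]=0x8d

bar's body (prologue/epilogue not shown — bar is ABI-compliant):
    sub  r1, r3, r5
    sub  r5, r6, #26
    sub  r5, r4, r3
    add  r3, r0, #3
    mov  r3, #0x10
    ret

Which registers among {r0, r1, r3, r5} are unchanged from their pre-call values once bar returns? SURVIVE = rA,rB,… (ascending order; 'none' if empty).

prologue: push r1 → mem[0xcc]=0x06, sp=0xcc
prologue: push r5 → mem[0xcb]=0xd1, sp=0xcb
body[0] sub  r1, r3, r5 → r1=0x07
body[1] sub  r5, r6, #26 → r5=0x83
body[2] sub  r5, r4, r3 → r5=0x6b
body[3] add  r3, r0, #3 → r3=0xa2
body[4] mov  r3, #0x10 → r3=0x10
epilogue: pop r5=0xd1, sp=0xcc
epilogue: pop r1=0x06, sp=0xcd
r0: caller-saved, written=False
r1: callee-saved, written=True
r3: caller-saved, written=True
r5: callee-saved, written=True

SURVIVE = r0,r1,r5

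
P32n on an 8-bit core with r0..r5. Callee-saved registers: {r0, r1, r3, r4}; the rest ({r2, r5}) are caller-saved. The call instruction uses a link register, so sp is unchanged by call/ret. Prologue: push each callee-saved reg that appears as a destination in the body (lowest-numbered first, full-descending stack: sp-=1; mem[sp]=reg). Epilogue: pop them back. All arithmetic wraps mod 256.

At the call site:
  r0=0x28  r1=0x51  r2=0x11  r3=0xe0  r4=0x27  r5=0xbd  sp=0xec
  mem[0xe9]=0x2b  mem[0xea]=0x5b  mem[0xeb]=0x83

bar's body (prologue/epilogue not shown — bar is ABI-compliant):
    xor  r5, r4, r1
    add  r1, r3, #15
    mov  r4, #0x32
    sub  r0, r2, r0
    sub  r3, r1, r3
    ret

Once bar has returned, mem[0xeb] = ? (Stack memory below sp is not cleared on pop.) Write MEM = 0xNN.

MEM = 0x28

prologue: push r0 → mem[0xeb]=0x28, sp=0xeb
prologue: push r1 → mem[0xea]=0x51, sp=0xea
prologue: push r3 → mem[0xe9]=0xe0, sp=0xe9
prologue: push r4 → mem[0xe8]=0x27, sp=0xe8
body[0] xor  r5, r4, r1 → r5=0x76
body[1] add  r1, r3, #15 → r1=0xef
body[2] mov  r4, #0x32 → r4=0x32
body[3] sub  r0, r2, r0 → r0=0xe9
body[4] sub  r3, r1, r3 → r3=0x0f
epilogue: pop r4=0x27, sp=0xe9
epilogue: pop r3=0xe0, sp=0xea
epilogue: pop r1=0x51, sp=0xeb
epilogue: pop r0=0x28, sp=0xec
prologue pushed ['r0', 'r1', 'r3', 'r4'] at ['0xeb', '0xea', '0xe9', '0xe8']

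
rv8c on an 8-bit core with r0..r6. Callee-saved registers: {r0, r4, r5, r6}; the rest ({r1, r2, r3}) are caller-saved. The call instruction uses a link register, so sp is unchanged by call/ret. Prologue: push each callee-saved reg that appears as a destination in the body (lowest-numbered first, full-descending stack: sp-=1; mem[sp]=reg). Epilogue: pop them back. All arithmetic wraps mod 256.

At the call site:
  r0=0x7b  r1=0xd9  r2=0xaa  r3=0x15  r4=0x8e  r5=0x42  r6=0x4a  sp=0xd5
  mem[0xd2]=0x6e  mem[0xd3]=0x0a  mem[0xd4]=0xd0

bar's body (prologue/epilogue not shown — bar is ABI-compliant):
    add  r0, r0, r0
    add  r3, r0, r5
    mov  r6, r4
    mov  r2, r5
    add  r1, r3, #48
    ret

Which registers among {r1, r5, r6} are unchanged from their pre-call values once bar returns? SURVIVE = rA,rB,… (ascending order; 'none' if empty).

SURVIVE = r5,r6

prologue: push r0 -> mem[0xd4]=0x7b, sp=0xd4
prologue: push r6 -> mem[0xd3]=0x4a, sp=0xd3
body[0] add  r0, r0, r0 -> r0=0xf6
body[1] add  r3, r0, r5 -> r3=0x38
body[2] mov  r6, r4 -> r6=0x8e
body[3] mov  r2, r5 -> r2=0x42
body[4] add  r1, r3, #48 -> r1=0x68
epilogue: pop r6=0x4a, sp=0xd4
epilogue: pop r0=0x7b, sp=0xd5
r1: caller-saved, written=True
r5: callee-saved, written=False
r6: callee-saved, written=True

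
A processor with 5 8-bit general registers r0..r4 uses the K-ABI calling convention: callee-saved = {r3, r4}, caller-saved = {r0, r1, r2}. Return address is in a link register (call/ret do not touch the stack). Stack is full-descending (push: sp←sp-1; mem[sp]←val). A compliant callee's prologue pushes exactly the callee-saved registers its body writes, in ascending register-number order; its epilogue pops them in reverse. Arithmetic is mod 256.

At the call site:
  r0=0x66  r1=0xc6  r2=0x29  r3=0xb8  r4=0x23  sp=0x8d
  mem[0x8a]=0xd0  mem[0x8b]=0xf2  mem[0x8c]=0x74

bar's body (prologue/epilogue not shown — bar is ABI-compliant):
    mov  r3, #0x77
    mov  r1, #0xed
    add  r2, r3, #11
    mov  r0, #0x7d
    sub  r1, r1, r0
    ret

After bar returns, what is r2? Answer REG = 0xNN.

REG = 0x82

prologue: push r3 → mem[0x8c]=0xb8, sp=0x8c
body[0] mov  r3, #0x77 → r3=0x77
body[1] mov  r1, #0xed → r1=0xed
body[2] add  r2, r3, #11 → r2=0x82
body[3] mov  r0, #0x7d → r0=0x7d
body[4] sub  r1, r1, r0 → r1=0x70
epilogue: pop r3=0xb8, sp=0x8d
r2 is caller-saved → body value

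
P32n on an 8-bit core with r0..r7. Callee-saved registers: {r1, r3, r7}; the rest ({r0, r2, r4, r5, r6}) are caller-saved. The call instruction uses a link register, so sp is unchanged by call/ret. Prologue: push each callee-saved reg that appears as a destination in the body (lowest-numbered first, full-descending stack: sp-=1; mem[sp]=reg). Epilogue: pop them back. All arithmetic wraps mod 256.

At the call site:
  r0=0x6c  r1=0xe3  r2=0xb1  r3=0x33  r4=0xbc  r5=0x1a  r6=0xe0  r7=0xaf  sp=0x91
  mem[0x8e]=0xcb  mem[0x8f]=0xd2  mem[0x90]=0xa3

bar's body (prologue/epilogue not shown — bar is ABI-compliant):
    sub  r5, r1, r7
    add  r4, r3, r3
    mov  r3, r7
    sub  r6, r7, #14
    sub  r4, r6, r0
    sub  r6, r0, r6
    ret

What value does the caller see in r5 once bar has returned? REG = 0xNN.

REG = 0x34

prologue: push r3 -> mem[0x90]=0x33, sp=0x90
body[0] sub  r5, r1, r7 -> r5=0x34
body[1] add  r4, r3, r3 -> r4=0x66
body[2] mov  r3, r7 -> r3=0xaf
body[3] sub  r6, r7, #14 -> r6=0xa1
body[4] sub  r4, r6, r0 -> r4=0x35
body[5] sub  r6, r0, r6 -> r6=0xcb
epilogue: pop r3=0x33, sp=0x91
r5 is caller-saved -> body value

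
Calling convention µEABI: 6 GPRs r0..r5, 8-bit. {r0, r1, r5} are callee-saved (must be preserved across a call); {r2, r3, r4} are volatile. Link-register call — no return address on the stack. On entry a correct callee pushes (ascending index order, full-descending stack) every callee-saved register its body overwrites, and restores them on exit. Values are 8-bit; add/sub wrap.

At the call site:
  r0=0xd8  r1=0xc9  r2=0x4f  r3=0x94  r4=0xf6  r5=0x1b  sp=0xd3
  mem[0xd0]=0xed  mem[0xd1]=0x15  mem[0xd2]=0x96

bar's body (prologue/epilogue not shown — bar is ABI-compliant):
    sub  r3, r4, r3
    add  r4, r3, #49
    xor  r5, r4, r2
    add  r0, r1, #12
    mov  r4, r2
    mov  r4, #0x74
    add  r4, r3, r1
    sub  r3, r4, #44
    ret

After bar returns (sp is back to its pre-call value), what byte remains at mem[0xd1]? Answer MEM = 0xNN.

MEM = 0x1b

prologue: push r0 → mem[0xd2]=0xd8, sp=0xd2
prologue: push r5 → mem[0xd1]=0x1b, sp=0xd1
body[0] sub  r3, r4, r3 → r3=0x62
body[1] add  r4, r3, #49 → r4=0x93
body[2] xor  r5, r4, r2 → r5=0xdc
body[3] add  r0, r1, #12 → r0=0xd5
body[4] mov  r4, r2 → r4=0x4f
body[5] mov  r4, #0x74 → r4=0x74
body[6] add  r4, r3, r1 → r4=0x2b
body[7] sub  r3, r4, #44 → r3=0xff
epilogue: pop r5=0x1b, sp=0xd2
epilogue: pop r0=0xd8, sp=0xd3
prologue pushed ['r0', 'r5'] at ['0xd2', '0xd1']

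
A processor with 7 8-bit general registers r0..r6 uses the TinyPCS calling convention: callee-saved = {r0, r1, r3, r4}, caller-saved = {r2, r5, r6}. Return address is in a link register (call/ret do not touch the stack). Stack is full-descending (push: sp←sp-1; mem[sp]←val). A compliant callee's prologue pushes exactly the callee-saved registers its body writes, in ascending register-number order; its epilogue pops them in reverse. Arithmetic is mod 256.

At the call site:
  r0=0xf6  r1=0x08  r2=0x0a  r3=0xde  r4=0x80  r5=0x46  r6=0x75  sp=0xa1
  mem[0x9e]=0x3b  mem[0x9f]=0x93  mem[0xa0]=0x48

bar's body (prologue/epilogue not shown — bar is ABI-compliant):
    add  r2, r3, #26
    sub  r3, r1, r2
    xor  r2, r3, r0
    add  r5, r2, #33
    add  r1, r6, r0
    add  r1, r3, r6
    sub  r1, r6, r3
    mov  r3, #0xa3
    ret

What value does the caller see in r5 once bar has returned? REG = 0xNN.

prologue: push r1 → mem[0xa0]=0x08, sp=0xa0
prologue: push r3 → mem[0x9f]=0xde, sp=0x9f
body[0] add  r2, r3, #26 → r2=0xf8
body[1] sub  r3, r1, r2 → r3=0x10
body[2] xor  r2, r3, r0 → r2=0xe6
body[3] add  r5, r2, #33 → r5=0x07
body[4] add  r1, r6, r0 → r1=0x6b
body[5] add  r1, r3, r6 → r1=0x85
body[6] sub  r1, r6, r3 → r1=0x65
body[7] mov  r3, #0xa3 → r3=0xa3
epilogue: pop r3=0xde, sp=0xa0
epilogue: pop r1=0x08, sp=0xa1
r5 is caller-saved → body value

REG = 0x07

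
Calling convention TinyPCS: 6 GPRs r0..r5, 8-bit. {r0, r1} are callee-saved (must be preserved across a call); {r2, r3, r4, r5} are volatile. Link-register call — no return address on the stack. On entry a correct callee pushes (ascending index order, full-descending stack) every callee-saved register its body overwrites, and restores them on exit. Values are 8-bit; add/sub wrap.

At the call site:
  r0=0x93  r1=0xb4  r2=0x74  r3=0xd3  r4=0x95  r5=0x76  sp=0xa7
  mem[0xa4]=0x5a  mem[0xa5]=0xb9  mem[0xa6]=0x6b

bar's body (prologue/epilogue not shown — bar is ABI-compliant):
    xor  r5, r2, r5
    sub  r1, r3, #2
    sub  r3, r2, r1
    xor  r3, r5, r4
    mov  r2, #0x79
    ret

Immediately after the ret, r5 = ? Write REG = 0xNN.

REG = 0x02

prologue: push r1 -> mem[0xa6]=0xb4, sp=0xa6
body[0] xor  r5, r2, r5 -> r5=0x02
body[1] sub  r1, r3, #2 -> r1=0xd1
body[2] sub  r3, r2, r1 -> r3=0xa3
body[3] xor  r3, r5, r4 -> r3=0x97
body[4] mov  r2, #0x79 -> r2=0x79
epilogue: pop r1=0xb4, sp=0xa7
r5 is caller-saved -> body value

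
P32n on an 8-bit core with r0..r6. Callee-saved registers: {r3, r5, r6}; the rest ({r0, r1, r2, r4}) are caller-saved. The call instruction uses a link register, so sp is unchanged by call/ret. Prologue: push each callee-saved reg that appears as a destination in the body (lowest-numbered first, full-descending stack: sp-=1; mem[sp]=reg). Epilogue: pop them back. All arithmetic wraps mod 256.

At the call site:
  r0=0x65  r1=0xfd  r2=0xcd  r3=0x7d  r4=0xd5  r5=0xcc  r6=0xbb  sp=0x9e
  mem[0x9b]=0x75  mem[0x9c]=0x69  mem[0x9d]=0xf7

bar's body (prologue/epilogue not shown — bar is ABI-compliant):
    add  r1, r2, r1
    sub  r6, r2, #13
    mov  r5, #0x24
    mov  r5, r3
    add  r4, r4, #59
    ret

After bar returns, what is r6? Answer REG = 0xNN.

REG = 0xbb

prologue: push r5 → mem[0x9d]=0xcc, sp=0x9d
prologue: push r6 → mem[0x9c]=0xbb, sp=0x9c
body[0] add  r1, r2, r1 → r1=0xca
body[1] sub  r6, r2, #13 → r6=0xc0
body[2] mov  r5, #0x24 → r5=0x24
body[3] mov  r5, r3 → r5=0x7d
body[4] add  r4, r4, #59 → r4=0x10
epilogue: pop r6=0xbb, sp=0x9d
epilogue: pop r5=0xcc, sp=0x9e
r6 is callee-saved → restored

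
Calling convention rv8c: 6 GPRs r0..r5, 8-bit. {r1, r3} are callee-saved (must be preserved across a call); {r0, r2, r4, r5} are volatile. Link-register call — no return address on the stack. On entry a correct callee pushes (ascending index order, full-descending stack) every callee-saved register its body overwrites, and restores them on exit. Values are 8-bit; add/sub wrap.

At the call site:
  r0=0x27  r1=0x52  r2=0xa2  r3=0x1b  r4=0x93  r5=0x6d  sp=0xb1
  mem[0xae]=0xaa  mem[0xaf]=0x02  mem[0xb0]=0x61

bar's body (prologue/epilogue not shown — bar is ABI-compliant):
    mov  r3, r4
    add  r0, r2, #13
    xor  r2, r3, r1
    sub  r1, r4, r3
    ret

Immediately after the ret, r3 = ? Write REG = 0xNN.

REG = 0x1b

prologue: push r1 -> mem[0xb0]=0x52, sp=0xb0
prologue: push r3 -> mem[0xaf]=0x1b, sp=0xaf
body[0] mov  r3, r4 -> r3=0x93
body[1] add  r0, r2, #13 -> r0=0xaf
body[2] xor  r2, r3, r1 -> r2=0xc1
body[3] sub  r1, r4, r3 -> r1=0x00
epilogue: pop r3=0x1b, sp=0xb0
epilogue: pop r1=0x52, sp=0xb1
r3 is callee-saved -> restored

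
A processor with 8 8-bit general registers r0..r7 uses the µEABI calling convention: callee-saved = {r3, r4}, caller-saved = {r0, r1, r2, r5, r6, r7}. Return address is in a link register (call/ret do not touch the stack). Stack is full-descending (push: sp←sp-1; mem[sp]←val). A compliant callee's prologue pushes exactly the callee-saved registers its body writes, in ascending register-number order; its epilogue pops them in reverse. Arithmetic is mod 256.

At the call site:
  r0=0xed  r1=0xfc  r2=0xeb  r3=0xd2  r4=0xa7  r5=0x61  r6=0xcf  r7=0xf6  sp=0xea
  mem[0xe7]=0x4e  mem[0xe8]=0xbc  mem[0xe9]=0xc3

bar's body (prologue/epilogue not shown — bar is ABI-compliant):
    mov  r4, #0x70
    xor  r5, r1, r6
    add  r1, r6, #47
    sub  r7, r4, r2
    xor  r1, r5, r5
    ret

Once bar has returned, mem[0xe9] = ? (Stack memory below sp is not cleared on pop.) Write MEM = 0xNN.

prologue: push r4 → mem[0xe9]=0xa7, sp=0xe9
body[0] mov  r4, #0x70 → r4=0x70
body[1] xor  r5, r1, r6 → r5=0x33
body[2] add  r1, r6, #47 → r1=0xfe
body[3] sub  r7, r4, r2 → r7=0x85
body[4] xor  r1, r5, r5 → r1=0x00
epilogue: pop r4=0xa7, sp=0xea
prologue pushed ['r4'] at ['0xe9']

MEM = 0xa7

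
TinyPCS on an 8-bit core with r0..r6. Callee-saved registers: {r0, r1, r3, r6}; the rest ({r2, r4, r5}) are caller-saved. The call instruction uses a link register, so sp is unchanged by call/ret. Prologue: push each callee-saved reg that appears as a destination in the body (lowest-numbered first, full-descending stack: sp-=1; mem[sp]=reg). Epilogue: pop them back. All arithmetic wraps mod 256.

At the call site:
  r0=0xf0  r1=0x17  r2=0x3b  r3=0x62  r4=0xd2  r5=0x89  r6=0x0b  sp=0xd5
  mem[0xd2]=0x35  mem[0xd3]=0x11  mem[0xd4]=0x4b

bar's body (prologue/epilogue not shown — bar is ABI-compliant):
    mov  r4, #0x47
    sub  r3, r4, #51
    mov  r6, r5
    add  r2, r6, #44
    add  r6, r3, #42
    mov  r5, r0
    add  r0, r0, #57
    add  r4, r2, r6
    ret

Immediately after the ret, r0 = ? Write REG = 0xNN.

REG = 0xf0

prologue: push r0 -> mem[0xd4]=0xf0, sp=0xd4
prologue: push r3 -> mem[0xd3]=0x62, sp=0xd3
prologue: push r6 -> mem[0xd2]=0x0b, sp=0xd2
body[0] mov  r4, #0x47 -> r4=0x47
body[1] sub  r3, r4, #51 -> r3=0x14
body[2] mov  r6, r5 -> r6=0x89
body[3] add  r2, r6, #44 -> r2=0xb5
body[4] add  r6, r3, #42 -> r6=0x3e
body[5] mov  r5, r0 -> r5=0xf0
body[6] add  r0, r0, #57 -> r0=0x29
body[7] add  r4, r2, r6 -> r4=0xf3
epilogue: pop r6=0x0b, sp=0xd3
epilogue: pop r3=0x62, sp=0xd4
epilogue: pop r0=0xf0, sp=0xd5
r0 is callee-saved -> restored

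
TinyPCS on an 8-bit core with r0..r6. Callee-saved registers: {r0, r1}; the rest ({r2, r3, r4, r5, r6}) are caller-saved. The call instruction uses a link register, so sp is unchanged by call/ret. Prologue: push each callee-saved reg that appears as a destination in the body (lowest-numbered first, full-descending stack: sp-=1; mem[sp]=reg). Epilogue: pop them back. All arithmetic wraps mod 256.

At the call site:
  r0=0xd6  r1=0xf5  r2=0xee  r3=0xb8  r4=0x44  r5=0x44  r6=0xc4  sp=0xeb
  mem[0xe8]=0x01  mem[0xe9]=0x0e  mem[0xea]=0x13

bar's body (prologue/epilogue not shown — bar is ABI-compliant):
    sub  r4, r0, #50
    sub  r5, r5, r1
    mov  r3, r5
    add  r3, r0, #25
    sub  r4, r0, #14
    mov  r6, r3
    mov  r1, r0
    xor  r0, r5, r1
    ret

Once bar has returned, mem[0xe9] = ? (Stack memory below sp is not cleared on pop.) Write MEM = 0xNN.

prologue: push r0 -> mem[0xea]=0xd6, sp=0xea
prologue: push r1 -> mem[0xe9]=0xf5, sp=0xe9
body[0] sub  r4, r0, #50 -> r4=0xa4
body[1] sub  r5, r5, r1 -> r5=0x4f
body[2] mov  r3, r5 -> r3=0x4f
body[3] add  r3, r0, #25 -> r3=0xef
body[4] sub  r4, r0, #14 -> r4=0xc8
body[5] mov  r6, r3 -> r6=0xef
body[6] mov  r1, r0 -> r1=0xd6
body[7] xor  r0, r5, r1 -> r0=0x99
epilogue: pop r1=0xf5, sp=0xea
epilogue: pop r0=0xd6, sp=0xeb
prologue pushed ['r0', 'r1'] at ['0xea', '0xe9']

MEM = 0xf5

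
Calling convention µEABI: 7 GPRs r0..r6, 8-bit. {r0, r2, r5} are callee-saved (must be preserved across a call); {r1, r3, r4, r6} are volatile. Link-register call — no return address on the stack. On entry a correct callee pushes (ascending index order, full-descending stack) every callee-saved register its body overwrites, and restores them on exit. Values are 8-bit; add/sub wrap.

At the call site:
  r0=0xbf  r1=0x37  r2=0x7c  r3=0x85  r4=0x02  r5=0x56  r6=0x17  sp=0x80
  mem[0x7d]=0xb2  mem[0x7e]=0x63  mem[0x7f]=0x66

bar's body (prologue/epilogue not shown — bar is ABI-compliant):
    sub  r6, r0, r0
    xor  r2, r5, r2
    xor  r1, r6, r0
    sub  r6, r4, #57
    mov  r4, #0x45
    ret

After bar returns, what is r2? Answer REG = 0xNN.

prologue: push r2 -> mem[0x7f]=0x7c, sp=0x7f
body[0] sub  r6, r0, r0 -> r6=0x00
body[1] xor  r2, r5, r2 -> r2=0x2a
body[2] xor  r1, r6, r0 -> r1=0xbf
body[3] sub  r6, r4, #57 -> r6=0xc9
body[4] mov  r4, #0x45 -> r4=0x45
epilogue: pop r2=0x7c, sp=0x80
r2 is callee-saved -> restored

REG = 0x7c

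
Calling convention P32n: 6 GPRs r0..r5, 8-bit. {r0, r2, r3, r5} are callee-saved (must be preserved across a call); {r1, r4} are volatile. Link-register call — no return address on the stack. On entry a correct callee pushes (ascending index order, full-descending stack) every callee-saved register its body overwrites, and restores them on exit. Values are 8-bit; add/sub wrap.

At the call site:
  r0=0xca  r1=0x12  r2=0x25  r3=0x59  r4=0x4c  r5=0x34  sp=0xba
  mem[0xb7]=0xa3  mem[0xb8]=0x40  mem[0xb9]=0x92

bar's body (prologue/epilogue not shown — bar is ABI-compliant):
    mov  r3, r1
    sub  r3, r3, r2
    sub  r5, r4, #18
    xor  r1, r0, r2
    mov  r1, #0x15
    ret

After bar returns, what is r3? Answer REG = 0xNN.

prologue: push r3 → mem[0xb9]=0x59, sp=0xb9
prologue: push r5 → mem[0xb8]=0x34, sp=0xb8
body[0] mov  r3, r1 → r3=0x12
body[1] sub  r3, r3, r2 → r3=0xed
body[2] sub  r5, r4, #18 → r5=0x3a
body[3] xor  r1, r0, r2 → r1=0xef
body[4] mov  r1, #0x15 → r1=0x15
epilogue: pop r5=0x34, sp=0xb9
epilogue: pop r3=0x59, sp=0xba
r3 is callee-saved → restored

REG = 0x59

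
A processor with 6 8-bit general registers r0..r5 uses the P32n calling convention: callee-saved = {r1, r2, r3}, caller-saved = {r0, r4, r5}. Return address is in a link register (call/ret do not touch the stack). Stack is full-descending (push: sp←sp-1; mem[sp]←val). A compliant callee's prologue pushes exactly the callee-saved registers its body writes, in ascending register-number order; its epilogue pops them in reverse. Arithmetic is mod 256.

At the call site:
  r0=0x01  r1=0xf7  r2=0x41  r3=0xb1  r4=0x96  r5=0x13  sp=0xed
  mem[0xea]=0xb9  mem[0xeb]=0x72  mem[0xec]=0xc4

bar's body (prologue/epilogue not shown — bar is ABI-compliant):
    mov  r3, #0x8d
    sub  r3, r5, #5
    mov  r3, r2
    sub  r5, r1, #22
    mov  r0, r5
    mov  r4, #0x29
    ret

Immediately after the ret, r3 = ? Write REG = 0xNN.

prologue: push r3 → mem[0xec]=0xb1, sp=0xec
body[0] mov  r3, #0x8d → r3=0x8d
body[1] sub  r3, r5, #5 → r3=0x0e
body[2] mov  r3, r2 → r3=0x41
body[3] sub  r5, r1, #22 → r5=0xe1
body[4] mov  r0, r5 → r0=0xe1
body[5] mov  r4, #0x29 → r4=0x29
epilogue: pop r3=0xb1, sp=0xed
r3 is callee-saved → restored

REG = 0xb1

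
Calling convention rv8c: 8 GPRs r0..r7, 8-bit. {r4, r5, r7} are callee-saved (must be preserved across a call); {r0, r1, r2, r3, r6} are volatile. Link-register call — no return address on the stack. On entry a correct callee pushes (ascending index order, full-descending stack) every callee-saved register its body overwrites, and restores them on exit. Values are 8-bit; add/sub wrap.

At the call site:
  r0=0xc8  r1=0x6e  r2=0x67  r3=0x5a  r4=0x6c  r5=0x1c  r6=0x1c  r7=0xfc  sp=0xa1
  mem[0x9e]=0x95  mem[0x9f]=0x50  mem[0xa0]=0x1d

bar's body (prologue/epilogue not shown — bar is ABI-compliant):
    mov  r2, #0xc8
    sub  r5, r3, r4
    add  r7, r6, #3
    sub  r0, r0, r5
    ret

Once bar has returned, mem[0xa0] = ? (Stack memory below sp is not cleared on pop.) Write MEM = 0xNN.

prologue: push r5 -> mem[0xa0]=0x1c, sp=0xa0
prologue: push r7 -> mem[0x9f]=0xfc, sp=0x9f
body[0] mov  r2, #0xc8 -> r2=0xc8
body[1] sub  r5, r3, r4 -> r5=0xee
body[2] add  r7, r6, #3 -> r7=0x1f
body[3] sub  r0, r0, r5 -> r0=0xda
epilogue: pop r7=0xfc, sp=0xa0
epilogue: pop r5=0x1c, sp=0xa1
prologue pushed ['r5', 'r7'] at ['0xa0', '0x9f']

MEM = 0x1c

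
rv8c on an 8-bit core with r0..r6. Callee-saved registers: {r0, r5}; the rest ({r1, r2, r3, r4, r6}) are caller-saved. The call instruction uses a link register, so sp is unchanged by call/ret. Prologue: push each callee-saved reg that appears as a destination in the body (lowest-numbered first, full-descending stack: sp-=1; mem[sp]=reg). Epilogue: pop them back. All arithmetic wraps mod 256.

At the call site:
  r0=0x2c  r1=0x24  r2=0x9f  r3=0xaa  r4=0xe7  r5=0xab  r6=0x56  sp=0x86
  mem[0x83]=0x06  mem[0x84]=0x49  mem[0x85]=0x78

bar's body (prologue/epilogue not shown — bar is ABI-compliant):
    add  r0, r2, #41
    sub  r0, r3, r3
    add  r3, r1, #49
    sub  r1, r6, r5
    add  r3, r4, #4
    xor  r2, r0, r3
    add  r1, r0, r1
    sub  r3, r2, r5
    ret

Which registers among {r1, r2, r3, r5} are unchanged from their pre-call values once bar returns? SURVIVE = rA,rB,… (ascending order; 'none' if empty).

SURVIVE = r5

prologue: push r0 → mem[0x85]=0x2c, sp=0x85
body[0] add  r0, r2, #41 → r0=0xc8
body[1] sub  r0, r3, r3 → r0=0x00
body[2] add  r3, r1, #49 → r3=0x55
body[3] sub  r1, r6, r5 → r1=0xab
body[4] add  r3, r4, #4 → r3=0xeb
body[5] xor  r2, r0, r3 → r2=0xeb
body[6] add  r1, r0, r1 → r1=0xab
body[7] sub  r3, r2, r5 → r3=0x40
epilogue: pop r0=0x2c, sp=0x86
r1: caller-saved, written=True
r2: caller-saved, written=True
r3: caller-saved, written=True
r5: callee-saved, written=False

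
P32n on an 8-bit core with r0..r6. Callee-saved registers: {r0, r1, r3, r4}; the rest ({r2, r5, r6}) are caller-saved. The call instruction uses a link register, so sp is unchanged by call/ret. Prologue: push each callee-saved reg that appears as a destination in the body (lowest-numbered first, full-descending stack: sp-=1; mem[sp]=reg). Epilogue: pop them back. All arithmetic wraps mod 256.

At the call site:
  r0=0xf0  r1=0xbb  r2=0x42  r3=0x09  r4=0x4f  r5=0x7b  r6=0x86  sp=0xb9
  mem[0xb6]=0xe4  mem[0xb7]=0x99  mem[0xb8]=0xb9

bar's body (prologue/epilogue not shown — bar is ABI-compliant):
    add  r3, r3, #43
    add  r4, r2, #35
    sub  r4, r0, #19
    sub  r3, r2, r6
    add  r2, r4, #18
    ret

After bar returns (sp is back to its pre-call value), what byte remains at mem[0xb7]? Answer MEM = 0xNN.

prologue: push r3 → mem[0xb8]=0x09, sp=0xb8
prologue: push r4 → mem[0xb7]=0x4f, sp=0xb7
body[0] add  r3, r3, #43 → r3=0x34
body[1] add  r4, r2, #35 → r4=0x65
body[2] sub  r4, r0, #19 → r4=0xdd
body[3] sub  r3, r2, r6 → r3=0xbc
body[4] add  r2, r4, #18 → r2=0xef
epilogue: pop r4=0x4f, sp=0xb8
epilogue: pop r3=0x09, sp=0xb9
prologue pushed ['r3', 'r4'] at ['0xb8', '0xb7']

MEM = 0x4f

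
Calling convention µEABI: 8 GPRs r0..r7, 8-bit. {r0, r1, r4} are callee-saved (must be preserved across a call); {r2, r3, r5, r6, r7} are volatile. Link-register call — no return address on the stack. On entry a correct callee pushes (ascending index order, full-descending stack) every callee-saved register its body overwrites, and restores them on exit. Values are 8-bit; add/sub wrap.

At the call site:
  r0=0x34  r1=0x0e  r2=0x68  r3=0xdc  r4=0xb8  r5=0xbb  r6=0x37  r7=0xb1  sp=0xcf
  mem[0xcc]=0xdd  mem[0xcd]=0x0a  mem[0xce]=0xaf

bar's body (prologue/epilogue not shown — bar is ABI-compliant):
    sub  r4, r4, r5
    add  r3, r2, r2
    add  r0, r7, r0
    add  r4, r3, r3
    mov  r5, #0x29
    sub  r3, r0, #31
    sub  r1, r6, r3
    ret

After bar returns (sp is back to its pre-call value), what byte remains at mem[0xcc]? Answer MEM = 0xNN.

prologue: push r0 -> mem[0xce]=0x34, sp=0xce
prologue: push r1 -> mem[0xcd]=0x0e, sp=0xcd
prologue: push r4 -> mem[0xcc]=0xb8, sp=0xcc
body[0] sub  r4, r4, r5 -> r4=0xfd
body[1] add  r3, r2, r2 -> r3=0xd0
body[2] add  r0, r7, r0 -> r0=0xe5
body[3] add  r4, r3, r3 -> r4=0xa0
body[4] mov  r5, #0x29 -> r5=0x29
body[5] sub  r3, r0, #31 -> r3=0xc6
body[6] sub  r1, r6, r3 -> r1=0x71
epilogue: pop r4=0xb8, sp=0xcd
epilogue: pop r1=0x0e, sp=0xce
epilogue: pop r0=0x34, sp=0xcf
prologue pushed ['r0', 'r1', 'r4'] at ['0xce', '0xcd', '0xcc']

MEM = 0xb8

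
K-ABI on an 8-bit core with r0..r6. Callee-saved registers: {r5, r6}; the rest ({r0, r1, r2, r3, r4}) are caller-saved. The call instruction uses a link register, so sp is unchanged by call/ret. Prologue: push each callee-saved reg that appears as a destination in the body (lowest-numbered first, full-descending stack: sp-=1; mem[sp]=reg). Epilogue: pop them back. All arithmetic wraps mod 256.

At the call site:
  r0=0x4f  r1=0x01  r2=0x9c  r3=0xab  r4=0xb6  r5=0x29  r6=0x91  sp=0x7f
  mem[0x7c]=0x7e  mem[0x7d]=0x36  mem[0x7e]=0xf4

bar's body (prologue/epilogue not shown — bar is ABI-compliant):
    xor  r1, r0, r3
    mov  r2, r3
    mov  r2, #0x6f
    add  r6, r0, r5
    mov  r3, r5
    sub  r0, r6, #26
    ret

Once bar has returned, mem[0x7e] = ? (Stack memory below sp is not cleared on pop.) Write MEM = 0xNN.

MEM = 0x91

prologue: push r6 -> mem[0x7e]=0x91, sp=0x7e
body[0] xor  r1, r0, r3 -> r1=0xe4
body[1] mov  r2, r3 -> r2=0xab
body[2] mov  r2, #0x6f -> r2=0x6f
body[3] add  r6, r0, r5 -> r6=0x78
body[4] mov  r3, r5 -> r3=0x29
body[5] sub  r0, r6, #26 -> r0=0x5e
epilogue: pop r6=0x91, sp=0x7f
prologue pushed ['r6'] at ['0x7e']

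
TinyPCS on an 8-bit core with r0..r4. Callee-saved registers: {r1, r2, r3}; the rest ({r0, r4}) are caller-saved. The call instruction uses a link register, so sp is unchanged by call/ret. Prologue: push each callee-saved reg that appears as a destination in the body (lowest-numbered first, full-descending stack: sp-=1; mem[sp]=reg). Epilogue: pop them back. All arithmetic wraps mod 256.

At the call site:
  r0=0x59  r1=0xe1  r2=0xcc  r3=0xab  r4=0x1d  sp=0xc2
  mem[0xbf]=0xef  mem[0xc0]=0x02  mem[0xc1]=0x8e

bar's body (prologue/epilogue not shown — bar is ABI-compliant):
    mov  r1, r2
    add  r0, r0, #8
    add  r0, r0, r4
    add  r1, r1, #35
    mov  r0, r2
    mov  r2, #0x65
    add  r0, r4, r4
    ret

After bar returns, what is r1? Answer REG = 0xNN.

REG = 0xe1

prologue: push r1 -> mem[0xc1]=0xe1, sp=0xc1
prologue: push r2 -> mem[0xc0]=0xcc, sp=0xc0
body[0] mov  r1, r2 -> r1=0xcc
body[1] add  r0, r0, #8 -> r0=0x61
body[2] add  r0, r0, r4 -> r0=0x7e
body[3] add  r1, r1, #35 -> r1=0xef
body[4] mov  r0, r2 -> r0=0xcc
body[5] mov  r2, #0x65 -> r2=0x65
body[6] add  r0, r4, r4 -> r0=0x3a
epilogue: pop r2=0xcc, sp=0xc1
epilogue: pop r1=0xe1, sp=0xc2
r1 is callee-saved -> restored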